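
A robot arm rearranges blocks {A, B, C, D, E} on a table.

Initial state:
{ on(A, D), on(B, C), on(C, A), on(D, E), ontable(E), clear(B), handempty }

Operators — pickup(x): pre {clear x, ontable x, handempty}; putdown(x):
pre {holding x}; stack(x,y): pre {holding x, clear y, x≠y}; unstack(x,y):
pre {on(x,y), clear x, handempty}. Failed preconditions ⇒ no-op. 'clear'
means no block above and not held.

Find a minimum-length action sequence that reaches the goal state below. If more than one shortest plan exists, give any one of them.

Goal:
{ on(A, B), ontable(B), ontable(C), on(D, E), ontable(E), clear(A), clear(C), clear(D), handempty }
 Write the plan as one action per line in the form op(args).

unstack(B, C)
putdown(B)
unstack(C, A)
putdown(C)
unstack(A, D)
stack(A, B)

step 1 (unstack(B, C)): towers=[E/D/A/C] holding=B
step 2 (putdown(B)): towers=[B; E/D/A/C] holding=-
step 3 (unstack(C, A)): towers=[B; E/D/A] holding=C
step 4 (putdown(C)): towers=[B; C; E/D/A] holding=-
step 5 (unstack(A, D)): towers=[B; C; E/D] holding=A
step 6 (stack(A, B)): towers=[B/A; C; E/D] holding=-
goal check: towers=[B/A; C; E/D] holding=- — reached (length 6, optimal by BFS)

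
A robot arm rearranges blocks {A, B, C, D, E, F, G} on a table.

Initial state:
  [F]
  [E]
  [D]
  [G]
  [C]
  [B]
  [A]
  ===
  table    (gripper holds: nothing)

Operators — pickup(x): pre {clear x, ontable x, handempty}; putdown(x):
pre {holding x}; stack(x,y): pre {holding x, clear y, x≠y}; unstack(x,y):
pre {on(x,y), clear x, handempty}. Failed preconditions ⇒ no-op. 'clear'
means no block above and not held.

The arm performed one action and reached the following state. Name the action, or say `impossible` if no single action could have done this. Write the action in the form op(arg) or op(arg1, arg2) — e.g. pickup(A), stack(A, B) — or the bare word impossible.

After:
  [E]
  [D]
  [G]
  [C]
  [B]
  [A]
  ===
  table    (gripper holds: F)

unstack(F, E)

target: towers=[A/B/C/G/D/E] holding=F
     unstack(F, E) → towers=[A/B/C/G/D/E] holding=F  ← match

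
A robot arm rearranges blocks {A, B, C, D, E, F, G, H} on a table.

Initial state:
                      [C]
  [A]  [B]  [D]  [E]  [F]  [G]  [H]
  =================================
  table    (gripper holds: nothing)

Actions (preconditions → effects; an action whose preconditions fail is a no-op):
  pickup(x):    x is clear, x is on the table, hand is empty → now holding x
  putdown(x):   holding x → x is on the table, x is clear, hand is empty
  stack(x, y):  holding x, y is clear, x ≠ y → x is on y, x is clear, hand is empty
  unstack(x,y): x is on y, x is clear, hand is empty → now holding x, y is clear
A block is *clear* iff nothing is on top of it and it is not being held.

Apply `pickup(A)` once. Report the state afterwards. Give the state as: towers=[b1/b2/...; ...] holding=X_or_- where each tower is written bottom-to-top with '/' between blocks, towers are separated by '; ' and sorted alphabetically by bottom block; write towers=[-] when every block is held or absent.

before: towers=[A; B; D; E; F/C; G; H] holding=-
pre[pickup(A)]: clear(A) yes, ontable(A) yes, handempty yes
all met → apply pickup(A)
after:  towers=[B; D; E; F/C; G; H] holding=A

towers=[B; D; E; F/C; G; H] holding=A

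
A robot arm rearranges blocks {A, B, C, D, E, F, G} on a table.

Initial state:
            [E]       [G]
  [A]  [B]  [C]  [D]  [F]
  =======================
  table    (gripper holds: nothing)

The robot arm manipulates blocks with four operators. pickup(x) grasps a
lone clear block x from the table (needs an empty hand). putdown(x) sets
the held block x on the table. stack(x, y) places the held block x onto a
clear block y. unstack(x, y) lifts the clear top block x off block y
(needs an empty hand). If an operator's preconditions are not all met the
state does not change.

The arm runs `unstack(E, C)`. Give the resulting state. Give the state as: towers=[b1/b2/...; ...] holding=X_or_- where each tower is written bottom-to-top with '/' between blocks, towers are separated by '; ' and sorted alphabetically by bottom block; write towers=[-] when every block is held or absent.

before: towers=[A; B; C/E; D; F/G] holding=-
pre[unstack(E, C)]: on(E,C) ok, clear(E) ok, handempty ok
all met → apply unstack(E, C)
after:  towers=[A; B; C; D; F/G] holding=E

towers=[A; B; C; D; F/G] holding=E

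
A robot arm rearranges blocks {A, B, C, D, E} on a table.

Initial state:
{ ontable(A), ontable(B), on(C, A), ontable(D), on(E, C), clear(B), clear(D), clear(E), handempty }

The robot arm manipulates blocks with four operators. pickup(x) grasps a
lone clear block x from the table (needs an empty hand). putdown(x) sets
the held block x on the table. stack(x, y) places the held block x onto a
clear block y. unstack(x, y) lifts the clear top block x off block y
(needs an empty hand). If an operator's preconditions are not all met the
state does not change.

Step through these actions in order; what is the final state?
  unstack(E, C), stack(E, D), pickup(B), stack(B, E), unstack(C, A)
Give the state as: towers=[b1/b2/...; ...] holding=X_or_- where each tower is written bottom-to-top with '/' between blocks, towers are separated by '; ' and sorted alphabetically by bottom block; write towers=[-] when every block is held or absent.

towers=[A; D/E/B] holding=C

step 1 (unstack(E, C)): towers=[A/C; B; D] holding=E
step 2 (stack(E, D)): towers=[A/C; B; D/E] holding=-
step 3 (pickup(B)): towers=[A/C; D/E] holding=B
step 4 (stack(B, E)): towers=[A/C; D/E/B] holding=-
step 5 (unstack(C, A)): towers=[A; D/E/B] holding=C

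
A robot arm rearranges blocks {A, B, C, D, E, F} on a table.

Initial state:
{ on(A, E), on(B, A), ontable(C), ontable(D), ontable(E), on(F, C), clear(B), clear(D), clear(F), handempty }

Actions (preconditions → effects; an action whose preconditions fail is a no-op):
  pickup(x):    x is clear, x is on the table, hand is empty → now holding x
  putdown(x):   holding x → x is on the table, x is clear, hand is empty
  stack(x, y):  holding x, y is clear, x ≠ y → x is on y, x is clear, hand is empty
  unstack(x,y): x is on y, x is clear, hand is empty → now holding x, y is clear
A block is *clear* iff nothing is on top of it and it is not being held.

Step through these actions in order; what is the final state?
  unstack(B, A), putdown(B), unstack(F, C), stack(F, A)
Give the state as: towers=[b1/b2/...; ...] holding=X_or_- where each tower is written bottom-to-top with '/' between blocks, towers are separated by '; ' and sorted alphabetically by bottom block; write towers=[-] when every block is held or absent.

towers=[B; C; D; E/A/F] holding=-

step 1 (unstack(B, A)): towers=[C/F; D; E/A] holding=B
step 2 (putdown(B)): towers=[B; C/F; D; E/A] holding=-
step 3 (unstack(F, C)): towers=[B; C; D; E/A] holding=F
step 4 (stack(F, A)): towers=[B; C; D; E/A/F] holding=-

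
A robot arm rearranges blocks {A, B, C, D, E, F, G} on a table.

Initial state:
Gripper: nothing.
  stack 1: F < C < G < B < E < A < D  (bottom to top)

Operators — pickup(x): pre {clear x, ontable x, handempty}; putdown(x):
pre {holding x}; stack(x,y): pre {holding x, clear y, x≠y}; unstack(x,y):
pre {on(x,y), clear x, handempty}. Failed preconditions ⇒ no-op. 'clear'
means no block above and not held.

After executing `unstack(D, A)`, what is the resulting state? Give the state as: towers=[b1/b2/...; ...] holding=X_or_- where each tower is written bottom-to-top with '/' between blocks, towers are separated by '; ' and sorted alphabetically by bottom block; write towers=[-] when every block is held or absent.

before: towers=[F/C/G/B/E/A/D] holding=-
pre[unstack(D, A)]: on(D,A) ok, clear(D) ok, handempty ok
all met → apply unstack(D, A)
after:  towers=[F/C/G/B/E/A] holding=D

towers=[F/C/G/B/E/A] holding=D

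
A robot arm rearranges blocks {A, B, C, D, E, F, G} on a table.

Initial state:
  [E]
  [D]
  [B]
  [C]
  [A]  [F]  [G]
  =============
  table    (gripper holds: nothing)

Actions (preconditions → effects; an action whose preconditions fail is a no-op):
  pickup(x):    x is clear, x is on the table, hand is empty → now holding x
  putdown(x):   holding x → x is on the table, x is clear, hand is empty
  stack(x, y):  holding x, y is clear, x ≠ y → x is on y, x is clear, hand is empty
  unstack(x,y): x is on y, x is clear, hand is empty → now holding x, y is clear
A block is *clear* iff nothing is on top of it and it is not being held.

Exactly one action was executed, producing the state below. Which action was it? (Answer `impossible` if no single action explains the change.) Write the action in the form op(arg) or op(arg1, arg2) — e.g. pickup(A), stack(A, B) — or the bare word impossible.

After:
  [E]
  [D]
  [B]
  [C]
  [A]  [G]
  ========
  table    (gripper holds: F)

pickup(F)

target: towers=[A/C/B/D/E; G] holding=F
         pickup(F) → towers=[A/C/B/D/E; G] holding=F  ← match
         pickup(G) → towers=[A/C/B/D/E; F] holding=G
     unstack(E, D) → towers=[A/C/B/D; F; G] holding=E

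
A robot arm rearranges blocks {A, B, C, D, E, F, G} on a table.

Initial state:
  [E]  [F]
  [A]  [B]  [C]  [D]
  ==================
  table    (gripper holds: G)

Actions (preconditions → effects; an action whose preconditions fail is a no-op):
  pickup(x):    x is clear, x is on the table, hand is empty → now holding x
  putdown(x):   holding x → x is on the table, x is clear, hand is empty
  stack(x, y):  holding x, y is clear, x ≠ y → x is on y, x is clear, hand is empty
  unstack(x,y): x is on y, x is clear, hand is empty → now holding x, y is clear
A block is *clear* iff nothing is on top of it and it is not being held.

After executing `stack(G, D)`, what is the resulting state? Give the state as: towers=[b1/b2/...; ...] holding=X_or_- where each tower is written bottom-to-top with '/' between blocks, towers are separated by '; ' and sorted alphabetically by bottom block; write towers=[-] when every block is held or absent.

towers=[A/E; B/F; C; D/G] holding=-

before: towers=[A/E; B/F; C; D] holding=G
pre[stack(G, D)]: holding(G) ✓, clear(D) ✓, G≠D ✓
all met → apply stack(G, D)
after:  towers=[A/E; B/F; C; D/G] holding=-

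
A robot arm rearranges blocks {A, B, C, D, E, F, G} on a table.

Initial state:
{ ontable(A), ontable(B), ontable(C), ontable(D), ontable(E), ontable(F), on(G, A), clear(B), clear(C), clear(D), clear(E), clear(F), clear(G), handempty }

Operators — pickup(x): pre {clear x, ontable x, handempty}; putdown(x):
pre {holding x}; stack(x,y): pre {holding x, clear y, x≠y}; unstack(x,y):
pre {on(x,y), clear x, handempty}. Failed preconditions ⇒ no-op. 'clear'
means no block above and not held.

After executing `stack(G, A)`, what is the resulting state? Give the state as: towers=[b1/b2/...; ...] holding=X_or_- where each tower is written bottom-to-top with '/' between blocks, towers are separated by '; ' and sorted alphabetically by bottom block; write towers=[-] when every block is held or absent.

before: towers=[A/G; B; C; D; E; F] holding=-
pre[stack(G, A)]: holding(G) fail, clear(A) fail, G≠A ok
holding(G), clear(A) unmet → stack(G, A) is a no-op
after:  towers=[A/G; B; C; D; E; F] holding=-

towers=[A/G; B; C; D; E; F] holding=-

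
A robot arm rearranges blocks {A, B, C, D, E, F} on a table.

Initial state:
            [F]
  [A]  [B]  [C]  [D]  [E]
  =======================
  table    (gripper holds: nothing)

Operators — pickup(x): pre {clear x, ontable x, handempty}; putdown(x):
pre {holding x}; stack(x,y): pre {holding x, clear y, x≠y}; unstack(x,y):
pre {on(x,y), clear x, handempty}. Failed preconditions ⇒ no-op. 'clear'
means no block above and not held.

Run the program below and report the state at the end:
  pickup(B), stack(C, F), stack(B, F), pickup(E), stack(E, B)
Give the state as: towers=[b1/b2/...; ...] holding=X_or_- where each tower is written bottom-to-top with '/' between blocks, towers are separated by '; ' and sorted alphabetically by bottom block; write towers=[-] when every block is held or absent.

step 1 (pickup(B)): towers=[A; C/F; D; E] holding=B
step 2 (stack(C, F)) [no-op]: towers=[A; C/F; D; E] holding=B
step 3 (stack(B, F)): towers=[A; C/F/B; D; E] holding=-
step 4 (pickup(E)): towers=[A; C/F/B; D] holding=E
step 5 (stack(E, B)): towers=[A; C/F/B/E; D] holding=-

towers=[A; C/F/B/E; D] holding=-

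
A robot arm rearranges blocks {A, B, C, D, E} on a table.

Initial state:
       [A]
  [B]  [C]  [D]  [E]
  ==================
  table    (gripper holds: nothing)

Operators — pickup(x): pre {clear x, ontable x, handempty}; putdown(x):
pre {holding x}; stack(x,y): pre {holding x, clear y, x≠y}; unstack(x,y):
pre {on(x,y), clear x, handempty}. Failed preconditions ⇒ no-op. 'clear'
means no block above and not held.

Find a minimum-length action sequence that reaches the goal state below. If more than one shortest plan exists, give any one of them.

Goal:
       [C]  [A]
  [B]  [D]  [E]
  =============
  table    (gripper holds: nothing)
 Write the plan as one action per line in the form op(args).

step 1 (unstack(A, C)): towers=[B; C; D; E] holding=A
step 2 (stack(A, E)): towers=[B; C; D; E/A] holding=-
step 3 (pickup(C)): towers=[B; D; E/A] holding=C
step 4 (stack(C, D)): towers=[B; D/C; E/A] holding=-
goal check: towers=[B; D/C; E/A] holding=- — reached (length 4, optimal by BFS)

unstack(A, C)
stack(A, E)
pickup(C)
stack(C, D)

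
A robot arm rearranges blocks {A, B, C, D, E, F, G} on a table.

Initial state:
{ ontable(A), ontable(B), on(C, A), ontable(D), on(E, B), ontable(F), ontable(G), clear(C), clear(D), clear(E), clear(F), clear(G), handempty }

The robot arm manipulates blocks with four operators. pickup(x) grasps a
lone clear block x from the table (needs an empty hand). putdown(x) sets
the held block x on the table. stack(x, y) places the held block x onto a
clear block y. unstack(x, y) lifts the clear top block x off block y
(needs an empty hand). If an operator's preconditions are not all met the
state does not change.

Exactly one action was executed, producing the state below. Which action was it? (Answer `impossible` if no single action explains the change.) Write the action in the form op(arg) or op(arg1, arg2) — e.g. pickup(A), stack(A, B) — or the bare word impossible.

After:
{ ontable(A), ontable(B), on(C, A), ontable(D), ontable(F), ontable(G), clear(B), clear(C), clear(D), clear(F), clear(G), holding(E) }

target: towers=[A/C; B; D; F; G] holding=E
         pickup(F) → towers=[A/C; B/E; D; G] holding=F
         pickup(G) → towers=[A/C; B/E; D; F] holding=G
         pickup(D) → towers=[A/C; B/E; F; G] holding=D
     unstack(E, B) → towers=[A/C; B; D; F; G] holding=E  ← match
     unstack(C, A) → towers=[A; B/E; D; F; G] holding=C

unstack(E, B)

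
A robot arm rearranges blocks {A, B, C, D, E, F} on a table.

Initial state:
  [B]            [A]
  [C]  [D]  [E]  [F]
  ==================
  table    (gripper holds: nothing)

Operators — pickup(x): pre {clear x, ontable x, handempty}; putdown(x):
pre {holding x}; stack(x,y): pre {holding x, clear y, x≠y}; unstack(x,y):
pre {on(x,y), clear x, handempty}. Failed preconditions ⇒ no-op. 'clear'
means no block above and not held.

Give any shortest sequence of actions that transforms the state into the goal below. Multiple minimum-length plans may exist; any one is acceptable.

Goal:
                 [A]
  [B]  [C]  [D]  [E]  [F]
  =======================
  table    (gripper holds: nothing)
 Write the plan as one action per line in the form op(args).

step 1 (unstack(B, C)): towers=[C; D; E; F/A] holding=B
step 2 (putdown(B)): towers=[B; C; D; E; F/A] holding=-
step 3 (unstack(A, F)): towers=[B; C; D; E; F] holding=A
step 4 (stack(A, E)): towers=[B; C; D; E/A; F] holding=-
goal check: towers=[B; C; D; E/A; F] holding=- — reached (length 4, optimal by BFS)

unstack(B, C)
putdown(B)
unstack(A, F)
stack(A, E)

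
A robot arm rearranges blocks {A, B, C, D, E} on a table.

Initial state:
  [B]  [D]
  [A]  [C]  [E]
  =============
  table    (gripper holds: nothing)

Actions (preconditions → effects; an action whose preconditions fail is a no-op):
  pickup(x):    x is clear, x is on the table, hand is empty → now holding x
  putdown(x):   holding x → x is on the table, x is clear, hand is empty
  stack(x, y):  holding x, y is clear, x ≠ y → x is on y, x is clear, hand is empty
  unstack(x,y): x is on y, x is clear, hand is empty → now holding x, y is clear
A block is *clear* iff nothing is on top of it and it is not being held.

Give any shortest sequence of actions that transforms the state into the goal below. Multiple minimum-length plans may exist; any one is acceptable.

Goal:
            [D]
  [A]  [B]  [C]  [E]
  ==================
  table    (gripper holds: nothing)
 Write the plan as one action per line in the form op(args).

step 1 (unstack(B, A)): towers=[A; C/D; E] holding=B
step 2 (putdown(B)): towers=[A; B; C/D; E] holding=-
goal check: towers=[A; B; C/D; E] holding=- — reached (length 2, optimal by BFS)

unstack(B, A)
putdown(B)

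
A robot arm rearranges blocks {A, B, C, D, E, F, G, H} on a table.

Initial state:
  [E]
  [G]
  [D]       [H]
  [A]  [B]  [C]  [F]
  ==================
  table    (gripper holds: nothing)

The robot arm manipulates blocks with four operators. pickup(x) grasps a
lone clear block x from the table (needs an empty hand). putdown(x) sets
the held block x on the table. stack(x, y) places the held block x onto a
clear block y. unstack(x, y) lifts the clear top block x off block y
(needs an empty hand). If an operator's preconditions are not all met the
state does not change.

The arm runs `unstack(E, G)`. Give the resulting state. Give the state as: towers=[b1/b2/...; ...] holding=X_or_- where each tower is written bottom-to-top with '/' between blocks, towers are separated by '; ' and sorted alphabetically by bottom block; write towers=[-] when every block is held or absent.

towers=[A/D/G; B; C/H; F] holding=E

before: towers=[A/D/G/E; B; C/H; F] holding=-
pre[unstack(E, G)]: on(E,G) ok, clear(E) ok, handempty ok
all met → apply unstack(E, G)
after:  towers=[A/D/G; B; C/H; F] holding=E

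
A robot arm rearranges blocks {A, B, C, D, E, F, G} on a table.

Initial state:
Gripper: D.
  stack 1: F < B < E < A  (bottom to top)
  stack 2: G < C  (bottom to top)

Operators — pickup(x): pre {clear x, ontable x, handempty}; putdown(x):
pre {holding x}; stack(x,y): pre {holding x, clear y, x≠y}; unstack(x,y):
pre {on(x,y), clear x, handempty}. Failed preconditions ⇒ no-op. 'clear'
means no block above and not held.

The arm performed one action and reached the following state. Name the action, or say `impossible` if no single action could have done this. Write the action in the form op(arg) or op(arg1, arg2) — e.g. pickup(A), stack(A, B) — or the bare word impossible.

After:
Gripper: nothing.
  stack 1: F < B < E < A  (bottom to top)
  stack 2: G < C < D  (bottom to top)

target: towers=[F/B/E/A; G/C/D] holding=-
        putdown(D) → towers=[D; F/B/E/A; G/C] holding=-
       stack(D, A) → towers=[F/B/E/A/D; G/C] holding=-
       stack(D, C) → towers=[F/B/E/A; G/C/D] holding=-  ← match

stack(D, C)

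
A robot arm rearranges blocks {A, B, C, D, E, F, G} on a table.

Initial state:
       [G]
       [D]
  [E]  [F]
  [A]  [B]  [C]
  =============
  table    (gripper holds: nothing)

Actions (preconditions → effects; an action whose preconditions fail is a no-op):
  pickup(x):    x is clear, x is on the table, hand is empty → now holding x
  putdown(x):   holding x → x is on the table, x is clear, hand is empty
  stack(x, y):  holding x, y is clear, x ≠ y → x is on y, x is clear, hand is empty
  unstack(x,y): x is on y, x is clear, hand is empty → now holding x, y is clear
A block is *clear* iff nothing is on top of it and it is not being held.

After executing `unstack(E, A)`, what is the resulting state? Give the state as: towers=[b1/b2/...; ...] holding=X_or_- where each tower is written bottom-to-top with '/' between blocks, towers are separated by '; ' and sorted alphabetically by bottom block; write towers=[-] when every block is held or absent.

towers=[A; B/F/D/G; C] holding=E

before: towers=[A/E; B/F/D/G; C] holding=-
pre[unstack(E, A)]: on(E,A) ok, clear(E) ok, handempty ok
all met → apply unstack(E, A)
after:  towers=[A; B/F/D/G; C] holding=E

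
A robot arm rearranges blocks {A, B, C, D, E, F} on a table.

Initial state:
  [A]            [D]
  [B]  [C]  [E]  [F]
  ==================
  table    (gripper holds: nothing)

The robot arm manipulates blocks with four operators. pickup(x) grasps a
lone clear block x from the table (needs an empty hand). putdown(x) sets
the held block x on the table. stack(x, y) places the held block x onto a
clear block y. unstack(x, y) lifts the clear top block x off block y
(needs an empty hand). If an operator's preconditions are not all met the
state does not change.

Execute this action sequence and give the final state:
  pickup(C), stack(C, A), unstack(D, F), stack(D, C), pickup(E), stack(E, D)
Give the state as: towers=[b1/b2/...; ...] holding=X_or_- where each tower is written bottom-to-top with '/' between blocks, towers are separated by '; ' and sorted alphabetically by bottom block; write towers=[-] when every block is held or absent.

towers=[B/A/C/D/E; F] holding=-

step 1 (pickup(C)): towers=[B/A; E; F/D] holding=C
step 2 (stack(C, A)): towers=[B/A/C; E; F/D] holding=-
step 3 (unstack(D, F)): towers=[B/A/C; E; F] holding=D
step 4 (stack(D, C)): towers=[B/A/C/D; E; F] holding=-
step 5 (pickup(E)): towers=[B/A/C/D; F] holding=E
step 6 (stack(E, D)): towers=[B/A/C/D/E; F] holding=-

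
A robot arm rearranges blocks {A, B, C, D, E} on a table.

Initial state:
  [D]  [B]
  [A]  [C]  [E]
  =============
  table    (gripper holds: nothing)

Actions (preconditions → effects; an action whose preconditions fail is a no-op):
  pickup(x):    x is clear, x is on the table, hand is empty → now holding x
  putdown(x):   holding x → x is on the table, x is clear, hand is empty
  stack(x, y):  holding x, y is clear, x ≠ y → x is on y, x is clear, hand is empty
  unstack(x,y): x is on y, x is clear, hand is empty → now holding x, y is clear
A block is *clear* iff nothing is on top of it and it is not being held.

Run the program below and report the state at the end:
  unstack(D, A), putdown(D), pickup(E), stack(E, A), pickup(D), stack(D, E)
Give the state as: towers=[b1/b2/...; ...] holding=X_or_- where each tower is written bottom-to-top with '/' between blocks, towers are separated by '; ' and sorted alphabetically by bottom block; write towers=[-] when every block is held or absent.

step 1 (unstack(D, A)): towers=[A; C/B; E] holding=D
step 2 (putdown(D)): towers=[A; C/B; D; E] holding=-
step 3 (pickup(E)): towers=[A; C/B; D] holding=E
step 4 (stack(E, A)): towers=[A/E; C/B; D] holding=-
step 5 (pickup(D)): towers=[A/E; C/B] holding=D
step 6 (stack(D, E)): towers=[A/E/D; C/B] holding=-

towers=[A/E/D; C/B] holding=-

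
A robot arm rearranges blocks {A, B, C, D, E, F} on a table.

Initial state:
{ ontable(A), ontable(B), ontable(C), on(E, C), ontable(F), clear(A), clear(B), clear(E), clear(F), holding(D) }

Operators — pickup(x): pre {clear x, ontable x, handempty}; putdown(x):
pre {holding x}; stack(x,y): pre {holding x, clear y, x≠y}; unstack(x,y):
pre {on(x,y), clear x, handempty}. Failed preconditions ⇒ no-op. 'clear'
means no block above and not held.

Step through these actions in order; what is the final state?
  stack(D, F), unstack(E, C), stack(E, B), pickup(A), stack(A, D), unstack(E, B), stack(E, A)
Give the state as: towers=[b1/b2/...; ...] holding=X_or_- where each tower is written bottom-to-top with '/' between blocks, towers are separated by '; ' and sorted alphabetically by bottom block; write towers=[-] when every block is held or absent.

step 1 (stack(D, F)): towers=[A; B; C/E; F/D] holding=-
step 2 (unstack(E, C)): towers=[A; B; C; F/D] holding=E
step 3 (stack(E, B)): towers=[A; B/E; C; F/D] holding=-
step 4 (pickup(A)): towers=[B/E; C; F/D] holding=A
step 5 (stack(A, D)): towers=[B/E; C; F/D/A] holding=-
step 6 (unstack(E, B)): towers=[B; C; F/D/A] holding=E
step 7 (stack(E, A)): towers=[B; C; F/D/A/E] holding=-

towers=[B; C; F/D/A/E] holding=-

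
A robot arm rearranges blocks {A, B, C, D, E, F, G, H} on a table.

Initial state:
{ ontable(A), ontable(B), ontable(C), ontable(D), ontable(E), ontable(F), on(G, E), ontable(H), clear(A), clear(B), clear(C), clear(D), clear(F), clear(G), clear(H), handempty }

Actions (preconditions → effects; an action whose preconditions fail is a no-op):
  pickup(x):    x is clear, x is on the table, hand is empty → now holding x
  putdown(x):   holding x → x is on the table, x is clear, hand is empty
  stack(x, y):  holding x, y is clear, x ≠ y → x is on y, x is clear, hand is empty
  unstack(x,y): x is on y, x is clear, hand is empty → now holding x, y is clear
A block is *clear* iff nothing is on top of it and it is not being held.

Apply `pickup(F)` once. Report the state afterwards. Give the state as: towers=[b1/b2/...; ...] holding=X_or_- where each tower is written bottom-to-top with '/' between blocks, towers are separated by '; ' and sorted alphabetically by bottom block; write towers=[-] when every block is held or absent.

before: towers=[A; B; C; D; E/G; F; H] holding=-
pre[pickup(F)]: clear(F) ok, ontable(F) ok, handempty ok
all met → apply pickup(F)
after:  towers=[A; B; C; D; E/G; H] holding=F

towers=[A; B; C; D; E/G; H] holding=F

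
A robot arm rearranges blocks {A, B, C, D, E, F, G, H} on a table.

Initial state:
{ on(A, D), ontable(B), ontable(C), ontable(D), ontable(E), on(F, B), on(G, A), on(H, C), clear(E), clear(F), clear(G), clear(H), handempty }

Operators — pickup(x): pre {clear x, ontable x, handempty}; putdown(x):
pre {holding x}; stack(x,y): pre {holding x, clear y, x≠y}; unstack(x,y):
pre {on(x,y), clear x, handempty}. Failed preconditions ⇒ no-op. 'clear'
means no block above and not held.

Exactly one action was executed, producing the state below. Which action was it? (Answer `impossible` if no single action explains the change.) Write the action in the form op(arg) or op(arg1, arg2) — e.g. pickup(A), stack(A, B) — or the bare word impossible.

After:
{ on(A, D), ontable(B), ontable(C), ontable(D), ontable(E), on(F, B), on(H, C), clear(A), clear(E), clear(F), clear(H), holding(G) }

unstack(G, A)

target: towers=[B/F; C/H; D/A; E] holding=G
     unstack(G, A) → towers=[B/F; C/H; D/A; E] holding=G  ← match
         pickup(E) → towers=[B/F; C/H; D/A/G] holding=E
     unstack(H, C) → towers=[B/F; C; D/A/G; E] holding=H
     unstack(F, B) → towers=[B; C/H; D/A/G; E] holding=F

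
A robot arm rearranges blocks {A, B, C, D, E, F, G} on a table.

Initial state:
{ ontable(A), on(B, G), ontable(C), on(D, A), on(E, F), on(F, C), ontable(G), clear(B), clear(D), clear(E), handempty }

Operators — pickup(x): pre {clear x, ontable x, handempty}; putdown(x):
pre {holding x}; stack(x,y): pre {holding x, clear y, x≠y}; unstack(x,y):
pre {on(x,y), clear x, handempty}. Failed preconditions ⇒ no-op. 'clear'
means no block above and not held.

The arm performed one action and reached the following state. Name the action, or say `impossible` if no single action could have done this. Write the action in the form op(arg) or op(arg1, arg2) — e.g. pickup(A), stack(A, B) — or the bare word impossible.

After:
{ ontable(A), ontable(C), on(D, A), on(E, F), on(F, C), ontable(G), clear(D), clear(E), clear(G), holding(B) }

unstack(B, G)

target: towers=[A/D; C/F/E; G] holding=B
     unstack(B, G) → towers=[A/D; C/F/E; G] holding=B  ← match
     unstack(D, A) → towers=[A; C/F/E; G/B] holding=D
     unstack(E, F) → towers=[A/D; C/F; G/B] holding=E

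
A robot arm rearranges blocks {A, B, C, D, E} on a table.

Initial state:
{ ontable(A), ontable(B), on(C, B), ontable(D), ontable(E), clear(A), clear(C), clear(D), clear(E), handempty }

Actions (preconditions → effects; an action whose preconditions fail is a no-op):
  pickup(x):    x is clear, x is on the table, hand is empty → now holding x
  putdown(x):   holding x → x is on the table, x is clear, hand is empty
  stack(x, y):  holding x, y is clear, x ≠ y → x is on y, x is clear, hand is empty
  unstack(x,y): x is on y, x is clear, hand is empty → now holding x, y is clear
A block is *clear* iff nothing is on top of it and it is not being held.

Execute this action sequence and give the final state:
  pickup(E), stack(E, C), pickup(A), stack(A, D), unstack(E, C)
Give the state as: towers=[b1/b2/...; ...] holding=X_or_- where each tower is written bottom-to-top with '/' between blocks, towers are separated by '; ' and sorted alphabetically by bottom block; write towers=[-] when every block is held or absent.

towers=[B/C; D/A] holding=E

step 1 (pickup(E)): towers=[A; B/C; D] holding=E
step 2 (stack(E, C)): towers=[A; B/C/E; D] holding=-
step 3 (pickup(A)): towers=[B/C/E; D] holding=A
step 4 (stack(A, D)): towers=[B/C/E; D/A] holding=-
step 5 (unstack(E, C)): towers=[B/C; D/A] holding=E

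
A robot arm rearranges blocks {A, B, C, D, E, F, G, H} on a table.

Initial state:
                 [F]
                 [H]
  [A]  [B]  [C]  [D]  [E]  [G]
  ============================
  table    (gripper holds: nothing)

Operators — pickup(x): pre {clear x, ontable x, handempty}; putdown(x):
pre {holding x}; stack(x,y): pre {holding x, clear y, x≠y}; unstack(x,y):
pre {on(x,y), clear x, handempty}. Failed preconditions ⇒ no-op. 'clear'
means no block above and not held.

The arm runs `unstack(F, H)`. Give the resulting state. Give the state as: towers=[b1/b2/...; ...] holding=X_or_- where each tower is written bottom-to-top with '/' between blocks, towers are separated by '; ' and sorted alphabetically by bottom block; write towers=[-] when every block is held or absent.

towers=[A; B; C; D/H; E; G] holding=F

before: towers=[A; B; C; D/H/F; E; G] holding=-
pre[unstack(F, H)]: on(F,H) ✓, clear(F) ✓, handempty ✓
all met → apply unstack(F, H)
after:  towers=[A; B; C; D/H; E; G] holding=F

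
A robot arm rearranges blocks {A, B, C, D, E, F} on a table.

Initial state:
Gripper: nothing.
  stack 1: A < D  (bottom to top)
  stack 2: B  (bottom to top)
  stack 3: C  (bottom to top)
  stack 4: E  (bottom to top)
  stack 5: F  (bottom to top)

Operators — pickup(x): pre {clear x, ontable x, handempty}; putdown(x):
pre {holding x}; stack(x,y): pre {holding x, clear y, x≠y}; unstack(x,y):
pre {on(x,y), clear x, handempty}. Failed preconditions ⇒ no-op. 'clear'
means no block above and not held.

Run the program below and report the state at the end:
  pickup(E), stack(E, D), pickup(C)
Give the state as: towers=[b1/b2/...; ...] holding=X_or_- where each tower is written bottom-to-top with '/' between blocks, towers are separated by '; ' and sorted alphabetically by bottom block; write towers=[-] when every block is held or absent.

towers=[A/D/E; B; F] holding=C

step 1 (pickup(E)): towers=[A/D; B; C; F] holding=E
step 2 (stack(E, D)): towers=[A/D/E; B; C; F] holding=-
step 3 (pickup(C)): towers=[A/D/E; B; F] holding=C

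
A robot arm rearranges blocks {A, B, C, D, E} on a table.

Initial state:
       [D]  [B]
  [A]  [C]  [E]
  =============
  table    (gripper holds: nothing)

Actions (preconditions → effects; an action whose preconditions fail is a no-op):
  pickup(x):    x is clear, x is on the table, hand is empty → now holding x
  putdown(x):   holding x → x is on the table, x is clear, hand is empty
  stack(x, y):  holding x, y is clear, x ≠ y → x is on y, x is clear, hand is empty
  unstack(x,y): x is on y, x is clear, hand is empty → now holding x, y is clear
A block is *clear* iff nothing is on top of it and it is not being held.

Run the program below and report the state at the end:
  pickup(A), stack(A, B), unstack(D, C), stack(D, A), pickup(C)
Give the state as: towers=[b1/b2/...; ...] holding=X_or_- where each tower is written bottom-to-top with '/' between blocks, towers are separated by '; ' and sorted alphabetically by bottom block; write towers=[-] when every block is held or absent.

towers=[E/B/A/D] holding=C

step 1 (pickup(A)): towers=[C/D; E/B] holding=A
step 2 (stack(A, B)): towers=[C/D; E/B/A] holding=-
step 3 (unstack(D, C)): towers=[C; E/B/A] holding=D
step 4 (stack(D, A)): towers=[C; E/B/A/D] holding=-
step 5 (pickup(C)): towers=[E/B/A/D] holding=C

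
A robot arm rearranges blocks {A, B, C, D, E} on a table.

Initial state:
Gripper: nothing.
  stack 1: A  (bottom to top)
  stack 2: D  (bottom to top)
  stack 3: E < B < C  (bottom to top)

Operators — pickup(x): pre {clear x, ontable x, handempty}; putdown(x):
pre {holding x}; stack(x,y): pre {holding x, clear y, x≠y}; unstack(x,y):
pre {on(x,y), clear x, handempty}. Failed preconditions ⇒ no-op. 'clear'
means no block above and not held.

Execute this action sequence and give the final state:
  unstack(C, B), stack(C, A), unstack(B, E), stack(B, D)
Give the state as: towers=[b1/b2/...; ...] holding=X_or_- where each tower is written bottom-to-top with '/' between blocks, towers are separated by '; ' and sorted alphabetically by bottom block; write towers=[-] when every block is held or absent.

step 1 (unstack(C, B)): towers=[A; D; E/B] holding=C
step 2 (stack(C, A)): towers=[A/C; D; E/B] holding=-
step 3 (unstack(B, E)): towers=[A/C; D; E] holding=B
step 4 (stack(B, D)): towers=[A/C; D/B; E] holding=-

towers=[A/C; D/B; E] holding=-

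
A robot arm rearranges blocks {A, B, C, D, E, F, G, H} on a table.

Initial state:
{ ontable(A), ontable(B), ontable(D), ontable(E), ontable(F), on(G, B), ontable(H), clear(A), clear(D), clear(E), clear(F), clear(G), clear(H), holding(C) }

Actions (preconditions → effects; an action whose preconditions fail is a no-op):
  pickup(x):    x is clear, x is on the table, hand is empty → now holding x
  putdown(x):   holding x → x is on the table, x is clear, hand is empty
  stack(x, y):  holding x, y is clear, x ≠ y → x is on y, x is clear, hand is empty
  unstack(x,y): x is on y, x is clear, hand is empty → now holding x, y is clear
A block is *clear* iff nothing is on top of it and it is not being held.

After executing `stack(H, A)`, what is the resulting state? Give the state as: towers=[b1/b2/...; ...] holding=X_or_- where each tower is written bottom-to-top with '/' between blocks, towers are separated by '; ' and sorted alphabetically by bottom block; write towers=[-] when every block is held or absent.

before: towers=[A; B/G; D; E; F; H] holding=C
pre[stack(H, A)]: holding(H) no, clear(A) yes, H≠A yes
holding(H) unmet → stack(H, A) is a no-op
after:  towers=[A; B/G; D; E; F; H] holding=C

towers=[A; B/G; D; E; F; H] holding=C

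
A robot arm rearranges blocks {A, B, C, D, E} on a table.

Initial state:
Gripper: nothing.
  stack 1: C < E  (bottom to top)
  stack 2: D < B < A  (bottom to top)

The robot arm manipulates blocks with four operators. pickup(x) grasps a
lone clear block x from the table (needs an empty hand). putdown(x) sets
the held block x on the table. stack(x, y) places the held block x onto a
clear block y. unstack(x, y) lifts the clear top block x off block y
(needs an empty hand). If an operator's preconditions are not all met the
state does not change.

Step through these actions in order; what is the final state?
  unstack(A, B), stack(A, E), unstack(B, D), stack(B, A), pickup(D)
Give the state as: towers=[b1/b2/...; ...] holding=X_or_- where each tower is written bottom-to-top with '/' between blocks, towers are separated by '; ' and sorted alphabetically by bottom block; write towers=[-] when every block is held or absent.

step 1 (unstack(A, B)): towers=[C/E; D/B] holding=A
step 2 (stack(A, E)): towers=[C/E/A; D/B] holding=-
step 3 (unstack(B, D)): towers=[C/E/A; D] holding=B
step 4 (stack(B, A)): towers=[C/E/A/B; D] holding=-
step 5 (pickup(D)): towers=[C/E/A/B] holding=D

towers=[C/E/A/B] holding=D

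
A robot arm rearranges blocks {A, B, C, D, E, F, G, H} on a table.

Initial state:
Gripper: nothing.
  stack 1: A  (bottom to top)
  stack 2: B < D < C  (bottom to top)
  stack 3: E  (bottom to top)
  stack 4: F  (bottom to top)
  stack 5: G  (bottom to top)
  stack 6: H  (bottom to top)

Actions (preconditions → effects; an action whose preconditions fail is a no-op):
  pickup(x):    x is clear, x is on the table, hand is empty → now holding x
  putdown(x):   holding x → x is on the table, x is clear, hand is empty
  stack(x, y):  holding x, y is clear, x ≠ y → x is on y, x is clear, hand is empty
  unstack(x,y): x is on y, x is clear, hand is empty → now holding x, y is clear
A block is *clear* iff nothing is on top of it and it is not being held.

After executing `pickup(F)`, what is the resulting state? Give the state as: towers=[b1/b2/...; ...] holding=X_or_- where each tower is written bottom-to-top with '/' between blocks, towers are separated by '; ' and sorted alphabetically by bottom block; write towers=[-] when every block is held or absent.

before: towers=[A; B/D/C; E; F; G; H] holding=-
pre[pickup(F)]: clear(F) ✓, ontable(F) ✓, handempty ✓
all met → apply pickup(F)
after:  towers=[A; B/D/C; E; G; H] holding=F

towers=[A; B/D/C; E; G; H] holding=F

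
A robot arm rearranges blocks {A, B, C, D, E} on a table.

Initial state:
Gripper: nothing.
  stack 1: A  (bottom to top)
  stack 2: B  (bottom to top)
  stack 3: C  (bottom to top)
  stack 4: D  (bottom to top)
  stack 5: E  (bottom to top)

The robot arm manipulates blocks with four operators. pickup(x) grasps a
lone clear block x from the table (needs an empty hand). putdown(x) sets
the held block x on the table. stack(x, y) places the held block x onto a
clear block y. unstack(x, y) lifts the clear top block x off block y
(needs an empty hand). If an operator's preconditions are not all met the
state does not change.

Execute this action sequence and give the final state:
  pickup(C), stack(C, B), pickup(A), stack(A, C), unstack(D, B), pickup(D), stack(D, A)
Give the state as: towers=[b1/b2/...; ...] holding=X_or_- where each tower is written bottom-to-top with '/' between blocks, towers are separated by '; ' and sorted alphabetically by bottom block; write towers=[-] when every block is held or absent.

towers=[B/C/A/D; E] holding=-

step 1 (pickup(C)): towers=[A; B; D; E] holding=C
step 2 (stack(C, B)): towers=[A; B/C; D; E] holding=-
step 3 (pickup(A)): towers=[B/C; D; E] holding=A
step 4 (stack(A, C)): towers=[B/C/A; D; E] holding=-
step 5 (unstack(D, B)) [no-op]: towers=[B/C/A; D; E] holding=-
step 6 (pickup(D)): towers=[B/C/A; E] holding=D
step 7 (stack(D, A)): towers=[B/C/A/D; E] holding=-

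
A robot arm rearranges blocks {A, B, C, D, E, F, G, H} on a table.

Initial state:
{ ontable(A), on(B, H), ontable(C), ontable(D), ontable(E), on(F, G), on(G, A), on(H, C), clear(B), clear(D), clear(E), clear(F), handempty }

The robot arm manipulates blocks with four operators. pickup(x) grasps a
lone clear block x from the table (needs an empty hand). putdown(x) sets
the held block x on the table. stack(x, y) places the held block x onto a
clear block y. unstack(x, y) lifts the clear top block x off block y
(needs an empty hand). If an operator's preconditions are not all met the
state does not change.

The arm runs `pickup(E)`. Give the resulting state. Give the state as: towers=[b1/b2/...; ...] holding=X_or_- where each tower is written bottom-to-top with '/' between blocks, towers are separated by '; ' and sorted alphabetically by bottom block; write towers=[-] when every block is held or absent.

towers=[A/G/F; C/H/B; D] holding=E

before: towers=[A/G/F; C/H/B; D; E] holding=-
pre[pickup(E)]: clear(E) yes, ontable(E) yes, handempty yes
all met → apply pickup(E)
after:  towers=[A/G/F; C/H/B; D] holding=E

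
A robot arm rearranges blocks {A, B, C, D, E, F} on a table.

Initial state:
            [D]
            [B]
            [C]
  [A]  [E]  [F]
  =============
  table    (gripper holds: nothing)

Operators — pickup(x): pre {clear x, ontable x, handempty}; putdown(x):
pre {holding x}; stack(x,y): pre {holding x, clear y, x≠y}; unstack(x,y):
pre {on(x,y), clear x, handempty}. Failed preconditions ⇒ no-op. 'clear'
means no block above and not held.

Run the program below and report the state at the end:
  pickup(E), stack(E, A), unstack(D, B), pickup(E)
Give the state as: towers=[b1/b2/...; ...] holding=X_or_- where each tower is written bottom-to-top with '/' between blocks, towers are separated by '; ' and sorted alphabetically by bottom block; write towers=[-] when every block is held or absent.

step 1 (pickup(E)): towers=[A; F/C/B/D] holding=E
step 2 (stack(E, A)): towers=[A/E; F/C/B/D] holding=-
step 3 (unstack(D, B)): towers=[A/E; F/C/B] holding=D
step 4 (pickup(E)) [no-op]: towers=[A/E; F/C/B] holding=D

towers=[A/E; F/C/B] holding=D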